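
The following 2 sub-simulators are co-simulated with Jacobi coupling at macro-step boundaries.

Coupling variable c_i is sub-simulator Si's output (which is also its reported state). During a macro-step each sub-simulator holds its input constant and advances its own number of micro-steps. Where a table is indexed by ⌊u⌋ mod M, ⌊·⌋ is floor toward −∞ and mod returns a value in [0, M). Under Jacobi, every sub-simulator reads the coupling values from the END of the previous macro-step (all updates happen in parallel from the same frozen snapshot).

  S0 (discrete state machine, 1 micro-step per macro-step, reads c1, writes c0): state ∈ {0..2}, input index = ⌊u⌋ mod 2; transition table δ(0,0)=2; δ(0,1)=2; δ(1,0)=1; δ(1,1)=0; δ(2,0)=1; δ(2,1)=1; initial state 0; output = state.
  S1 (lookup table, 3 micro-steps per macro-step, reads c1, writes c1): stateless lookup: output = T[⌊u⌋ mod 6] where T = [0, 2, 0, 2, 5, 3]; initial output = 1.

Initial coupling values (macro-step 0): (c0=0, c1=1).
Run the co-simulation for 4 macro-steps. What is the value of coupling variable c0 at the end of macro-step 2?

c0 at macro-step 2 = 1

macro 1: S0 reads c1=1 → after 1×micro: 2; S1 reads c1=1 → after 3×micro: 2 ⇒ (c0=2, c1=2)
macro 2: S0 reads c1=2 → after 1×micro: 1; S1 reads c1=2 → after 3×micro: 0 ⇒ (c0=1, c1=0)
macro 3: S0 reads c1=0 → after 1×micro: 1; S1 reads c1=0 → after 3×micro: 0 ⇒ (c0=1, c1=0)
macro 4: S0 reads c1=0 → after 1×micro: 1; S1 reads c1=0 → after 3×micro: 0 ⇒ (c0=1, c1=0)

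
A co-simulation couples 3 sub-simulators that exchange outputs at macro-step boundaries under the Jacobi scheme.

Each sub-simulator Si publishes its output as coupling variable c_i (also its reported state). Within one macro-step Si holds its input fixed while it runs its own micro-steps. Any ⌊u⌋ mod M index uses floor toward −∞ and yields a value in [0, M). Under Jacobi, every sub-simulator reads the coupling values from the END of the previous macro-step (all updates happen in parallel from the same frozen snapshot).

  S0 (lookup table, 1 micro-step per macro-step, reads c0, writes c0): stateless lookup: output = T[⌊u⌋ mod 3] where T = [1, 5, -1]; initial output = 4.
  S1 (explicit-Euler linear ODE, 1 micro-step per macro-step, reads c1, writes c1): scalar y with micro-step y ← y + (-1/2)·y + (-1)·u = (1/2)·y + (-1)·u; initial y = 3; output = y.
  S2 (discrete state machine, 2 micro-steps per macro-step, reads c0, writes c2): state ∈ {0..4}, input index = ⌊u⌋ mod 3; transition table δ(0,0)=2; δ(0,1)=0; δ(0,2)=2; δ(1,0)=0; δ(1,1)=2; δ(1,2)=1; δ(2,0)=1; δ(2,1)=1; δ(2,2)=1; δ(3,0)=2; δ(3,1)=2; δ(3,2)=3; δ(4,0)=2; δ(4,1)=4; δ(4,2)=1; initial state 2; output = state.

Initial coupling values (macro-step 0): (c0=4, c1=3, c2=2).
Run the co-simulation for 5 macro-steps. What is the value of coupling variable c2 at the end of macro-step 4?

macro 1: S0 reads c0=4 → after 1×micro: 5; S1 reads c1=3 → after 1×micro: -3/2; S2 reads c0=4 → after 2×micro: 2 ⇒ (c0=5, c1=-3/2, c2=2)
macro 2: S0 reads c0=5 → after 1×micro: -1; S1 reads c1=-3/2 → after 1×micro: 3/4; S2 reads c0=5 → after 2×micro: 1 ⇒ (c0=-1, c1=3/4, c2=1)
macro 3: S0 reads c0=-1 → after 1×micro: -1; S1 reads c1=3/4 → after 1×micro: -3/8; S2 reads c0=-1 → after 2×micro: 1 ⇒ (c0=-1, c1=-3/8, c2=1)
macro 4: S0 reads c0=-1 → after 1×micro: -1; S1 reads c1=-3/8 → after 1×micro: 3/16; S2 reads c0=-1 → after 2×micro: 1 ⇒ (c0=-1, c1=3/16, c2=1)
macro 5: S0 reads c0=-1 → after 1×micro: -1; S1 reads c1=3/16 → after 1×micro: -3/32; S2 reads c0=-1 → after 2×micro: 1 ⇒ (c0=-1, c1=-3/32, c2=1)

c2 at macro-step 4 = 1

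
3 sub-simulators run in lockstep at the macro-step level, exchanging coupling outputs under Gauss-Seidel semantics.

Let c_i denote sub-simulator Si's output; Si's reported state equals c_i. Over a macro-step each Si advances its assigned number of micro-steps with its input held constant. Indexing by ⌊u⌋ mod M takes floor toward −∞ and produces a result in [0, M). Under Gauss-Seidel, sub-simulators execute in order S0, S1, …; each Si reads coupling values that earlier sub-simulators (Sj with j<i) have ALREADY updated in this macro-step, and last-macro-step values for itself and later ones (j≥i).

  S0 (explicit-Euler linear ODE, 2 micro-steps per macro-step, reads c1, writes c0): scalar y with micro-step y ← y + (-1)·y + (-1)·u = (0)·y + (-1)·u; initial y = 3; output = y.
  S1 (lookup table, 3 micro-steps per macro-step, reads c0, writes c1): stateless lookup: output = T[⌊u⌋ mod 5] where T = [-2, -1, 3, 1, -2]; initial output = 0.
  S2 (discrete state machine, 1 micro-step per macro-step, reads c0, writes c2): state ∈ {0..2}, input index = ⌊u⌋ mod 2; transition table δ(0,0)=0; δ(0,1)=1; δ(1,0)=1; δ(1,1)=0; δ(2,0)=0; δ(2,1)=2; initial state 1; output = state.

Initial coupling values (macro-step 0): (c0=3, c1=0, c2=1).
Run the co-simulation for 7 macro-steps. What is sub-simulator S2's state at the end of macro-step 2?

macro 1: S0 reads c1=0 → after 2×micro: 0; S1 reads c0=0 → after 3×micro: -2; S2 reads c0=0 → after 1×micro: 1 ⇒ (c0=0, c1=-2, c2=1)
macro 2: S0 reads c1=-2 → after 2×micro: 2; S1 reads c0=2 → after 3×micro: 3; S2 reads c0=2 → after 1×micro: 1 ⇒ (c0=2, c1=3, c2=1)
macro 3: S0 reads c1=3 → after 2×micro: -3; S1 reads c0=-3 → after 3×micro: 3; S2 reads c0=-3 → after 1×micro: 0 ⇒ (c0=-3, c1=3, c2=0)
macro 4: S0 reads c1=3 → after 2×micro: -3; S1 reads c0=-3 → after 3×micro: 3; S2 reads c0=-3 → after 1×micro: 1 ⇒ (c0=-3, c1=3, c2=1)
macro 5: S0 reads c1=3 → after 2×micro: -3; S1 reads c0=-3 → after 3×micro: 3; S2 reads c0=-3 → after 1×micro: 0 ⇒ (c0=-3, c1=3, c2=0)
macro 6: S0 reads c1=3 → after 2×micro: -3; S1 reads c0=-3 → after 3×micro: 3; S2 reads c0=-3 → after 1×micro: 1 ⇒ (c0=-3, c1=3, c2=1)
macro 7: S0 reads c1=3 → after 2×micro: -3; S1 reads c0=-3 → after 3×micro: 3; S2 reads c0=-3 → after 1×micro: 0 ⇒ (c0=-3, c1=3, c2=0)

S2 state at macro-step 2 = 1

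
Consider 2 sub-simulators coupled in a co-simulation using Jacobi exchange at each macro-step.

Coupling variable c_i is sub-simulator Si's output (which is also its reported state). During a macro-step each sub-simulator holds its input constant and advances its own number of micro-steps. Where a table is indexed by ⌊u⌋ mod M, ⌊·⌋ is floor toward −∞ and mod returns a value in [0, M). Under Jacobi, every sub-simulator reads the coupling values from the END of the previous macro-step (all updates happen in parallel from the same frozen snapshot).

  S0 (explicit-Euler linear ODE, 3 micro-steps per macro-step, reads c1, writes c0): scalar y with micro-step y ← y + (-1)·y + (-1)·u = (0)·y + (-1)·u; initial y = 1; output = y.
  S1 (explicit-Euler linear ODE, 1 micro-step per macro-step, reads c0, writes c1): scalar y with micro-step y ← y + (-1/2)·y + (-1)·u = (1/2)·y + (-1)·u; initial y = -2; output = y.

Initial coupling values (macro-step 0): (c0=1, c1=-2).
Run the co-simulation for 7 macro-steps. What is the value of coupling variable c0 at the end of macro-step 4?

c0 at macro-step 4 = 7/2

macro 1: S0 reads c1=-2 → after 3×micro: 2; S1 reads c0=1 → after 1×micro: -2 ⇒ (c0=2, c1=-2)
macro 2: S0 reads c1=-2 → after 3×micro: 2; S1 reads c0=2 → after 1×micro: -3 ⇒ (c0=2, c1=-3)
macro 3: S0 reads c1=-3 → after 3×micro: 3; S1 reads c0=2 → after 1×micro: -7/2 ⇒ (c0=3, c1=-7/2)
macro 4: S0 reads c1=-7/2 → after 3×micro: 7/2; S1 reads c0=3 → after 1×micro: -19/4 ⇒ (c0=7/2, c1=-19/4)
macro 5: S0 reads c1=-19/4 → after 3×micro: 19/4; S1 reads c0=7/2 → after 1×micro: -47/8 ⇒ (c0=19/4, c1=-47/8)
macro 6: S0 reads c1=-47/8 → after 3×micro: 47/8; S1 reads c0=19/4 → after 1×micro: -123/16 ⇒ (c0=47/8, c1=-123/16)
macro 7: S0 reads c1=-123/16 → after 3×micro: 123/16; S1 reads c0=47/8 → after 1×micro: -311/32 ⇒ (c0=123/16, c1=-311/32)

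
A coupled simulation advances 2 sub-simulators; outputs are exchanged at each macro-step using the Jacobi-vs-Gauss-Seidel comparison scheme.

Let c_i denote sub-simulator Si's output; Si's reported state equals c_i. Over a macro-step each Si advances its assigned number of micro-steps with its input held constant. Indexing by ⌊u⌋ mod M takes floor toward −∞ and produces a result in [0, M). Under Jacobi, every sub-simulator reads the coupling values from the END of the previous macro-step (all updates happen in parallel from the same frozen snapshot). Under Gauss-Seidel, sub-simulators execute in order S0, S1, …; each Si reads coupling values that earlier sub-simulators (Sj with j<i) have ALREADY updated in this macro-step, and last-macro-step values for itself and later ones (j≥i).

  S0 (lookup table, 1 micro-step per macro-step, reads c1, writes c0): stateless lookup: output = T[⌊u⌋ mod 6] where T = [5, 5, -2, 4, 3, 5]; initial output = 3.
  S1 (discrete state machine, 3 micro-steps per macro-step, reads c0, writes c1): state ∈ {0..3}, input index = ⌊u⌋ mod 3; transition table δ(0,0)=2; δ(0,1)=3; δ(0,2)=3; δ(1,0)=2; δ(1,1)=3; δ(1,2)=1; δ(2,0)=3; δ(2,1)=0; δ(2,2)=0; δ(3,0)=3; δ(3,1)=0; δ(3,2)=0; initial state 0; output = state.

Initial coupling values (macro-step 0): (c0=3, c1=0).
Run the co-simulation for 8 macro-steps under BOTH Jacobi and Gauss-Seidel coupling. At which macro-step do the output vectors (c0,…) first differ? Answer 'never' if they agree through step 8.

[Jacobi] macro 1: S0 reads c1=0 → after 1×micro: 5; S1 reads c0=3 → after 3×micro: 3 ⇒ (c0=5, c1=3)
[Jacobi] macro 2: S0 reads c1=3 → after 1×micro: 4; S1 reads c0=5 → after 3×micro: 0 ⇒ (c0=4, c1=0)
[Jacobi] macro 3: S0 reads c1=0 → after 1×micro: 5; S1 reads c0=4 → after 3×micro: 3 ⇒ (c0=5, c1=3)
[Jacobi] macro 4: S0 reads c1=3 → after 1×micro: 4; S1 reads c0=5 → after 3×micro: 0 ⇒ (c0=4, c1=0)
[Jacobi] macro 5: S0 reads c1=0 → after 1×micro: 5; S1 reads c0=4 → after 3×micro: 3 ⇒ (c0=5, c1=3)
[Jacobi] macro 6: S0 reads c1=3 → after 1×micro: 4; S1 reads c0=5 → after 3×micro: 0 ⇒ (c0=4, c1=0)
[Jacobi] macro 7: S0 reads c1=0 → after 1×micro: 5; S1 reads c0=4 → after 3×micro: 3 ⇒ (c0=5, c1=3)
[Jacobi] macro 8: S0 reads c1=3 → after 1×micro: 4; S1 reads c0=5 → after 3×micro: 0 ⇒ (c0=4, c1=0)
[Gauss-Seidel] macro 1: S0 reads c1=0 → after 1×micro: 5; S1 reads c0=5 → after 3×micro: 3 ⇒ (c0=5, c1=3)
[Gauss-Seidel] macro 2: S0 reads c1=3 → after 1×micro: 4; S1 reads c0=4 → after 3×micro: 0 ⇒ (c0=4, c1=0)
[Gauss-Seidel] macro 3: S0 reads c1=0 → after 1×micro: 5; S1 reads c0=5 → after 3×micro: 3 ⇒ (c0=5, c1=3)
[Gauss-Seidel] macro 4: S0 reads c1=3 → after 1×micro: 4; S1 reads c0=4 → after 3×micro: 0 ⇒ (c0=4, c1=0)
[Gauss-Seidel] macro 5: S0 reads c1=0 → after 1×micro: 5; S1 reads c0=5 → after 3×micro: 3 ⇒ (c0=5, c1=3)
[Gauss-Seidel] macro 6: S0 reads c1=3 → after 1×micro: 4; S1 reads c0=4 → after 3×micro: 0 ⇒ (c0=4, c1=0)
[Gauss-Seidel] macro 7: S0 reads c1=0 → after 1×micro: 5; S1 reads c0=5 → after 3×micro: 3 ⇒ (c0=5, c1=3)
[Gauss-Seidel] macro 8: S0 reads c1=3 → after 1×micro: 4; S1 reads c0=4 → after 3×micro: 0 ⇒ (c0=4, c1=0)

first divergence at macro-step: never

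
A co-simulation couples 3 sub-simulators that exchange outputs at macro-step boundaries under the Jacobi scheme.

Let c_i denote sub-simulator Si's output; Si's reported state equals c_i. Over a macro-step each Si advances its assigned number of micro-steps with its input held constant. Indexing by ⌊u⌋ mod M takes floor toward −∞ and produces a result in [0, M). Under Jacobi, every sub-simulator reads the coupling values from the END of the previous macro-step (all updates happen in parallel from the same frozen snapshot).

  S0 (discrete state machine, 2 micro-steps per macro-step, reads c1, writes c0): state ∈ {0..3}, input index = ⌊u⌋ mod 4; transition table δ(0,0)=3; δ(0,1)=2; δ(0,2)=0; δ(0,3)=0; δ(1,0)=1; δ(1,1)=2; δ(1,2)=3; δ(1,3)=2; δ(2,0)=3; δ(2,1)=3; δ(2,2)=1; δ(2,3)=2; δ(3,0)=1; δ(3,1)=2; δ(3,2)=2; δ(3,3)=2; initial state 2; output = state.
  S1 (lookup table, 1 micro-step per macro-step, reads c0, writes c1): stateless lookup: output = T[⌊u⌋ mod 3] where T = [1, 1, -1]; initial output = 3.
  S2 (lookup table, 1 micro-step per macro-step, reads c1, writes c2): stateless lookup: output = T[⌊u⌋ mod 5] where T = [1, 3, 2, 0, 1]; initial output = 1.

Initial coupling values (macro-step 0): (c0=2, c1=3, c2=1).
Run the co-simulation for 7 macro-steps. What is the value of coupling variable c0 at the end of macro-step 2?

macro 1: S0 reads c1=3 → after 2×micro: 2; S1 reads c0=2 → after 1×micro: -1; S2 reads c1=3 → after 1×micro: 0 ⇒ (c0=2, c1=-1, c2=0)
macro 2: S0 reads c1=-1 → after 2×micro: 2; S1 reads c0=2 → after 1×micro: -1; S2 reads c1=-1 → after 1×micro: 1 ⇒ (c0=2, c1=-1, c2=1)
macro 3: S0 reads c1=-1 → after 2×micro: 2; S1 reads c0=2 → after 1×micro: -1; S2 reads c1=-1 → after 1×micro: 1 ⇒ (c0=2, c1=-1, c2=1)
macro 4: S0 reads c1=-1 → after 2×micro: 2; S1 reads c0=2 → after 1×micro: -1; S2 reads c1=-1 → after 1×micro: 1 ⇒ (c0=2, c1=-1, c2=1)
macro 5: S0 reads c1=-1 → after 2×micro: 2; S1 reads c0=2 → after 1×micro: -1; S2 reads c1=-1 → after 1×micro: 1 ⇒ (c0=2, c1=-1, c2=1)
macro 6: S0 reads c1=-1 → after 2×micro: 2; S1 reads c0=2 → after 1×micro: -1; S2 reads c1=-1 → after 1×micro: 1 ⇒ (c0=2, c1=-1, c2=1)
macro 7: S0 reads c1=-1 → after 2×micro: 2; S1 reads c0=2 → after 1×micro: -1; S2 reads c1=-1 → after 1×micro: 1 ⇒ (c0=2, c1=-1, c2=1)

c0 at macro-step 2 = 2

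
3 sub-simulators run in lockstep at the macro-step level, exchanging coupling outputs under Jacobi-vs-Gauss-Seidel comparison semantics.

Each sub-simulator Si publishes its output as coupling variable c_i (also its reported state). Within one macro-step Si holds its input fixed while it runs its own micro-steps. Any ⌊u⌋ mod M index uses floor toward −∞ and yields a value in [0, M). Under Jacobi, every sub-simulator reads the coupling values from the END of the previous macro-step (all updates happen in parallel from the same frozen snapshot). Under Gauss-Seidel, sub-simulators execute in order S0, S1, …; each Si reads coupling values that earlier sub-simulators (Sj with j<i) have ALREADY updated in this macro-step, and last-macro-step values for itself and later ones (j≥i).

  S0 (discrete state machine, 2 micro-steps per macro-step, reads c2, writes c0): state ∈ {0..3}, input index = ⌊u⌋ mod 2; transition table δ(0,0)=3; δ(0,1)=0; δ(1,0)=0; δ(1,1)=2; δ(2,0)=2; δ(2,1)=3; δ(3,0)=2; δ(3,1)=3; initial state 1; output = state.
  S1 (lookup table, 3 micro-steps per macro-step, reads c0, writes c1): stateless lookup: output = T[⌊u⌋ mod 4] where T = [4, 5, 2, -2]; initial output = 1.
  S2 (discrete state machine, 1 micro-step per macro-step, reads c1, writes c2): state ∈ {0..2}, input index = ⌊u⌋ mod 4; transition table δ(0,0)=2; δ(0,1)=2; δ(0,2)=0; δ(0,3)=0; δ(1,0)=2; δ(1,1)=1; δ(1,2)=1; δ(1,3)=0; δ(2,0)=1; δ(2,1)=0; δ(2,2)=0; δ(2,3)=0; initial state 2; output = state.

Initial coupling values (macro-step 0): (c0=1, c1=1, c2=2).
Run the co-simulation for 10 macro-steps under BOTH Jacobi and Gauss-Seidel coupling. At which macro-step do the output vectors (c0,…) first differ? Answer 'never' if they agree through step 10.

[Jacobi] macro 1: S0 reads c2=2 → after 2×micro: 3; S1 reads c0=1 → after 3×micro: 5; S2 reads c1=1 → after 1×micro: 0 ⇒ (c0=3, c1=5, c2=0)
[Jacobi] macro 2: S0 reads c2=0 → after 2×micro: 2; S1 reads c0=3 → after 3×micro: -2; S2 reads c1=5 → after 1×micro: 2 ⇒ (c0=2, c1=-2, c2=2)
[Jacobi] macro 3: S0 reads c2=2 → after 2×micro: 2; S1 reads c0=2 → after 3×micro: 2; S2 reads c1=-2 → after 1×micro: 0 ⇒ (c0=2, c1=2, c2=0)
[Jacobi] macro 4: S0 reads c2=0 → after 2×micro: 2; S1 reads c0=2 → after 3×micro: 2; S2 reads c1=2 → after 1×micro: 0 ⇒ (c0=2, c1=2, c2=0)
[Jacobi] macro 5: S0 reads c2=0 → after 2×micro: 2; S1 reads c0=2 → after 3×micro: 2; S2 reads c1=2 → after 1×micro: 0 ⇒ (c0=2, c1=2, c2=0)
[Jacobi] macro 6: S0 reads c2=0 → after 2×micro: 2; S1 reads c0=2 → after 3×micro: 2; S2 reads c1=2 → after 1×micro: 0 ⇒ (c0=2, c1=2, c2=0)
[Jacobi] macro 7: S0 reads c2=0 → after 2×micro: 2; S1 reads c0=2 → after 3×micro: 2; S2 reads c1=2 → after 1×micro: 0 ⇒ (c0=2, c1=2, c2=0)
[Jacobi] macro 8: S0 reads c2=0 → after 2×micro: 2; S1 reads c0=2 → after 3×micro: 2; S2 reads c1=2 → after 1×micro: 0 ⇒ (c0=2, c1=2, c2=0)
[Jacobi] macro 9: S0 reads c2=0 → after 2×micro: 2; S1 reads c0=2 → after 3×micro: 2; S2 reads c1=2 → after 1×micro: 0 ⇒ (c0=2, c1=2, c2=0)
[Jacobi] macro 10: S0 reads c2=0 → after 2×micro: 2; S1 reads c0=2 → after 3×micro: 2; S2 reads c1=2 → after 1×micro: 0 ⇒ (c0=2, c1=2, c2=0)
[Gauss-Seidel] macro 1: S0 reads c2=2 → after 2×micro: 3; S1 reads c0=3 → after 3×micro: -2; S2 reads c1=-2 → after 1×micro: 0 ⇒ (c0=3, c1=-2, c2=0)
[Gauss-Seidel] macro 2: S0 reads c2=0 → after 2×micro: 2; S1 reads c0=2 → after 3×micro: 2; S2 reads c1=2 → after 1×micro: 0 ⇒ (c0=2, c1=2, c2=0)
[Gauss-Seidel] macro 3: S0 reads c2=0 → after 2×micro: 2; S1 reads c0=2 → after 3×micro: 2; S2 reads c1=2 → after 1×micro: 0 ⇒ (c0=2, c1=2, c2=0)
[Gauss-Seidel] macro 4: S0 reads c2=0 → after 2×micro: 2; S1 reads c0=2 → after 3×micro: 2; S2 reads c1=2 → after 1×micro: 0 ⇒ (c0=2, c1=2, c2=0)
[Gauss-Seidel] macro 5: S0 reads c2=0 → after 2×micro: 2; S1 reads c0=2 → after 3×micro: 2; S2 reads c1=2 → after 1×micro: 0 ⇒ (c0=2, c1=2, c2=0)
[Gauss-Seidel] macro 6: S0 reads c2=0 → after 2×micro: 2; S1 reads c0=2 → after 3×micro: 2; S2 reads c1=2 → after 1×micro: 0 ⇒ (c0=2, c1=2, c2=0)
[Gauss-Seidel] macro 7: S0 reads c2=0 → after 2×micro: 2; S1 reads c0=2 → after 3×micro: 2; S2 reads c1=2 → after 1×micro: 0 ⇒ (c0=2, c1=2, c2=0)
[Gauss-Seidel] macro 8: S0 reads c2=0 → after 2×micro: 2; S1 reads c0=2 → after 3×micro: 2; S2 reads c1=2 → after 1×micro: 0 ⇒ (c0=2, c1=2, c2=0)
[Gauss-Seidel] macro 9: S0 reads c2=0 → after 2×micro: 2; S1 reads c0=2 → after 3×micro: 2; S2 reads c1=2 → after 1×micro: 0 ⇒ (c0=2, c1=2, c2=0)
[Gauss-Seidel] macro 10: S0 reads c2=0 → after 2×micro: 2; S1 reads c0=2 → after 3×micro: 2; S2 reads c1=2 → after 1×micro: 0 ⇒ (c0=2, c1=2, c2=0)

first divergence at macro-step: 1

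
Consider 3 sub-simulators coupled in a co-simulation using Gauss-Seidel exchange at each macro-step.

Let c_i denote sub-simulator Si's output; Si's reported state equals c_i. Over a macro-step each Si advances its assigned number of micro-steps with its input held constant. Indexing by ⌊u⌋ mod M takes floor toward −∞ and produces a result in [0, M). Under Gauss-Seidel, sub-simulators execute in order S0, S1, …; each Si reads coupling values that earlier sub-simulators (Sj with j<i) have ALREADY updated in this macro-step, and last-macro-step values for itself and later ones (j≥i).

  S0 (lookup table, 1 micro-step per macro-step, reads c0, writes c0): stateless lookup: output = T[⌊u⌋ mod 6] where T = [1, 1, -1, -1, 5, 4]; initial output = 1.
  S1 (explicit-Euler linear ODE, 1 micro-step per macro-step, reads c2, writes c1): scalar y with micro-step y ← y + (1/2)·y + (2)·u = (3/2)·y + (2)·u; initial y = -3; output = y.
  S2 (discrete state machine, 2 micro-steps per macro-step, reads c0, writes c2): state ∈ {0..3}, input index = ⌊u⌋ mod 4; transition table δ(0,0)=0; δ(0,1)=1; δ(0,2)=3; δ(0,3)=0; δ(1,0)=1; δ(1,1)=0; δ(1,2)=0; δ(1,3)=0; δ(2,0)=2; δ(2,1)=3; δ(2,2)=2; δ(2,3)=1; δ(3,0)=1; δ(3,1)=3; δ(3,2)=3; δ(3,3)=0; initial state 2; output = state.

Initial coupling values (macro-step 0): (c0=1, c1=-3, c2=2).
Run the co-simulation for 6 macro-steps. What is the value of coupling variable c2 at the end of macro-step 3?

macro 1: S0 reads c0=1 → after 1×micro: 1; S1 reads c2=2 → after 1×micro: -1/2; S2 reads c0=1 → after 2×micro: 3 ⇒ (c0=1, c1=-1/2, c2=3)
macro 2: S0 reads c0=1 → after 1×micro: 1; S1 reads c2=3 → after 1×micro: 21/4; S2 reads c0=1 → after 2×micro: 3 ⇒ (c0=1, c1=21/4, c2=3)
macro 3: S0 reads c0=1 → after 1×micro: 1; S1 reads c2=3 → after 1×micro: 111/8; S2 reads c0=1 → after 2×micro: 3 ⇒ (c0=1, c1=111/8, c2=3)
macro 4: S0 reads c0=1 → after 1×micro: 1; S1 reads c2=3 → after 1×micro: 429/16; S2 reads c0=1 → after 2×micro: 3 ⇒ (c0=1, c1=429/16, c2=3)
macro 5: S0 reads c0=1 → after 1×micro: 1; S1 reads c2=3 → after 1×micro: 1479/32; S2 reads c0=1 → after 2×micro: 3 ⇒ (c0=1, c1=1479/32, c2=3)
macro 6: S0 reads c0=1 → after 1×micro: 1; S1 reads c2=3 → after 1×micro: 4821/64; S2 reads c0=1 → after 2×micro: 3 ⇒ (c0=1, c1=4821/64, c2=3)

c2 at macro-step 3 = 3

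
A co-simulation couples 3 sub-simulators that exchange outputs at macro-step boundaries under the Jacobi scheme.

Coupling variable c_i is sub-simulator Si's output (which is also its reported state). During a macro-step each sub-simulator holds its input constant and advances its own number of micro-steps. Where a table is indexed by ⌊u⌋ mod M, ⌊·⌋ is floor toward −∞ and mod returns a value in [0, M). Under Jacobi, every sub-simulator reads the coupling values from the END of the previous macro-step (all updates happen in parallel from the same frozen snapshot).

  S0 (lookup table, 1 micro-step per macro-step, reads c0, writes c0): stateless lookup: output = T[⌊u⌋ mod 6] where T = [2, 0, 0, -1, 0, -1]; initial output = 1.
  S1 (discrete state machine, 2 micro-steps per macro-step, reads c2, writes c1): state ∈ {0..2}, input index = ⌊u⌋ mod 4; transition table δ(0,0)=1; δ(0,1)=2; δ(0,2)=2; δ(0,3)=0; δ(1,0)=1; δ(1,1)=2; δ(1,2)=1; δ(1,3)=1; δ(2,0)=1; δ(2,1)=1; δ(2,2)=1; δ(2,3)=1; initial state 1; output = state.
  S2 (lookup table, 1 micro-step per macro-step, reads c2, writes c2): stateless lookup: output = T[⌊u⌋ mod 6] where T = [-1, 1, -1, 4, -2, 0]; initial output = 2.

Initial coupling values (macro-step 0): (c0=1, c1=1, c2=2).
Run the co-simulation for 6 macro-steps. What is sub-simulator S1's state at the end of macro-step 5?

macro 1: S0 reads c0=1 → after 1×micro: 0; S1 reads c2=2 → after 2×micro: 1; S2 reads c2=2 → after 1×micro: -1 ⇒ (c0=0, c1=1, c2=-1)
macro 2: S0 reads c0=0 → after 1×micro: 2; S1 reads c2=-1 → after 2×micro: 1; S2 reads c2=-1 → after 1×micro: 0 ⇒ (c0=2, c1=1, c2=0)
macro 3: S0 reads c0=2 → after 1×micro: 0; S1 reads c2=0 → after 2×micro: 1; S2 reads c2=0 → after 1×micro: -1 ⇒ (c0=0, c1=1, c2=-1)
macro 4: S0 reads c0=0 → after 1×micro: 2; S1 reads c2=-1 → after 2×micro: 1; S2 reads c2=-1 → after 1×micro: 0 ⇒ (c0=2, c1=1, c2=0)
macro 5: S0 reads c0=2 → after 1×micro: 0; S1 reads c2=0 → after 2×micro: 1; S2 reads c2=0 → after 1×micro: -1 ⇒ (c0=0, c1=1, c2=-1)
macro 6: S0 reads c0=0 → after 1×micro: 2; S1 reads c2=-1 → after 2×micro: 1; S2 reads c2=-1 → after 1×micro: 0 ⇒ (c0=2, c1=1, c2=0)

S1 state at macro-step 5 = 1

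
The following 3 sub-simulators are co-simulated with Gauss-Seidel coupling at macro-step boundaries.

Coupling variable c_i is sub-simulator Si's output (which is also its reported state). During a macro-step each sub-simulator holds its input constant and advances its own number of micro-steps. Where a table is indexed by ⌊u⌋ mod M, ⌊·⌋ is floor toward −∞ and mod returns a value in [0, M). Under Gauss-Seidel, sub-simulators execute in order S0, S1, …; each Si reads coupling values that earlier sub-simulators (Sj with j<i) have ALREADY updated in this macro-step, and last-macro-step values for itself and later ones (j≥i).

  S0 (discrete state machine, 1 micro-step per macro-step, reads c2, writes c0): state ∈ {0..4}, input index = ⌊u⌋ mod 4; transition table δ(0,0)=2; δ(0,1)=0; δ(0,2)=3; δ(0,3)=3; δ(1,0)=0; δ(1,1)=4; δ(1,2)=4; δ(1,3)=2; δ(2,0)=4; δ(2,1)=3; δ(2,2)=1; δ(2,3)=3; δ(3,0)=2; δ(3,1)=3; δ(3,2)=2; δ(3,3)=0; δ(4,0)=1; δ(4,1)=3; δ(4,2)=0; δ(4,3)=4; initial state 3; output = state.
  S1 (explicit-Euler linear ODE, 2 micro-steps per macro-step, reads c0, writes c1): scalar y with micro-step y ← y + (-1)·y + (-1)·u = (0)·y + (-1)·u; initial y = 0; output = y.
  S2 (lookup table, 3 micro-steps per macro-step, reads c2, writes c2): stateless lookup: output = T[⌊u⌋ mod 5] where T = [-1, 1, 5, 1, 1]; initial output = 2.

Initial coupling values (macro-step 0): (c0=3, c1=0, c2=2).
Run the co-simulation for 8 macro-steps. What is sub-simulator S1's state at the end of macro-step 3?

macro 1: S0 reads c2=2 → after 1×micro: 2; S1 reads c0=2 → after 2×micro: -2; S2 reads c2=2 → after 3×micro: 5 ⇒ (c0=2, c1=-2, c2=5)
macro 2: S0 reads c2=5 → after 1×micro: 3; S1 reads c0=3 → after 2×micro: -3; S2 reads c2=5 → after 3×micro: -1 ⇒ (c0=3, c1=-3, c2=-1)
macro 3: S0 reads c2=-1 → after 1×micro: 0; S1 reads c0=0 → after 2×micro: 0; S2 reads c2=-1 → after 3×micro: 1 ⇒ (c0=0, c1=0, c2=1)
macro 4: S0 reads c2=1 → after 1×micro: 0; S1 reads c0=0 → after 2×micro: 0; S2 reads c2=1 → after 3×micro: 1 ⇒ (c0=0, c1=0, c2=1)
macro 5: S0 reads c2=1 → after 1×micro: 0; S1 reads c0=0 → after 2×micro: 0; S2 reads c2=1 → after 3×micro: 1 ⇒ (c0=0, c1=0, c2=1)
macro 6: S0 reads c2=1 → after 1×micro: 0; S1 reads c0=0 → after 2×micro: 0; S2 reads c2=1 → after 3×micro: 1 ⇒ (c0=0, c1=0, c2=1)
macro 7: S0 reads c2=1 → after 1×micro: 0; S1 reads c0=0 → after 2×micro: 0; S2 reads c2=1 → after 3×micro: 1 ⇒ (c0=0, c1=0, c2=1)
macro 8: S0 reads c2=1 → after 1×micro: 0; S1 reads c0=0 → after 2×micro: 0; S2 reads c2=1 → after 3×micro: 1 ⇒ (c0=0, c1=0, c2=1)

S1 state at macro-step 3 = 0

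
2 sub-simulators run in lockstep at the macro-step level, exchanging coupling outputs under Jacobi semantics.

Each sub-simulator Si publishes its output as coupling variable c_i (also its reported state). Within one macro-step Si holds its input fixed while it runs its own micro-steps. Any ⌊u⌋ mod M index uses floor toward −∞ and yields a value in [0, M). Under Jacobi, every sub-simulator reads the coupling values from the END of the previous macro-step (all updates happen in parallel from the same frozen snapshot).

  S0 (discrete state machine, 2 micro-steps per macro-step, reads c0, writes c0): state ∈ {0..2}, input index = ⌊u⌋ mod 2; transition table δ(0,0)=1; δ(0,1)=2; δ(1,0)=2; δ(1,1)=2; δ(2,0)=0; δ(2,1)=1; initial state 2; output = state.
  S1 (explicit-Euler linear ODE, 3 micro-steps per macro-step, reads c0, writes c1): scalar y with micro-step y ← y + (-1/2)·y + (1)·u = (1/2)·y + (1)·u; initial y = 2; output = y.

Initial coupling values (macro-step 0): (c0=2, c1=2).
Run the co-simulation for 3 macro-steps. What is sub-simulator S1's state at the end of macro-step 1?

S1 state at macro-step 1 = 15/4

macro 1: S0 reads c0=2 → after 2×micro: 1; S1 reads c0=2 → after 3×micro: 15/4 ⇒ (c0=1, c1=15/4)
macro 2: S0 reads c0=1 → after 2×micro: 1; S1 reads c0=1 → after 3×micro: 71/32 ⇒ (c0=1, c1=71/32)
macro 3: S0 reads c0=1 → after 2×micro: 1; S1 reads c0=1 → after 3×micro: 519/256 ⇒ (c0=1, c1=519/256)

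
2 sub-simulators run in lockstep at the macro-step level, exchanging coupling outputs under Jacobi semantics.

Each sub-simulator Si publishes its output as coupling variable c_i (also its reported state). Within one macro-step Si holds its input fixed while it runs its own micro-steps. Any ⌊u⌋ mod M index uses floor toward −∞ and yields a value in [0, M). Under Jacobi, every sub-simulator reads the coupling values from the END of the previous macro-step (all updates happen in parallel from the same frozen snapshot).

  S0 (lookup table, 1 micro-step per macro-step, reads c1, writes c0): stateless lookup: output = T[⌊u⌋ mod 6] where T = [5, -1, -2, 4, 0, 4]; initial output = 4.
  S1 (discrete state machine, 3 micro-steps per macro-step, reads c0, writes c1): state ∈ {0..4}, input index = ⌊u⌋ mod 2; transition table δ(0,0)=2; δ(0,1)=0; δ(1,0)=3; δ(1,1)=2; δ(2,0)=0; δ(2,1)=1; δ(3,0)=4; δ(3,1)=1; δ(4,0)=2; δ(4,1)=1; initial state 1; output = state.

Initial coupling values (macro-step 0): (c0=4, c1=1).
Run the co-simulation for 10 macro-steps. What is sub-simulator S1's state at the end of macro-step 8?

macro 1: S0 reads c1=1 → after 1×micro: -1; S1 reads c0=4 → after 3×micro: 2 ⇒ (c0=-1, c1=2)
macro 2: S0 reads c1=2 → after 1×micro: -2; S1 reads c0=-1 → after 3×micro: 1 ⇒ (c0=-2, c1=1)
macro 3: S0 reads c1=1 → after 1×micro: -1; S1 reads c0=-2 → after 3×micro: 2 ⇒ (c0=-1, c1=2)
macro 4: S0 reads c1=2 → after 1×micro: -2; S1 reads c0=-1 → after 3×micro: 1 ⇒ (c0=-2, c1=1)
macro 5: S0 reads c1=1 → after 1×micro: -1; S1 reads c0=-2 → after 3×micro: 2 ⇒ (c0=-1, c1=2)
macro 6: S0 reads c1=2 → after 1×micro: -2; S1 reads c0=-1 → after 3×micro: 1 ⇒ (c0=-2, c1=1)
macro 7: S0 reads c1=1 → after 1×micro: -1; S1 reads c0=-2 → after 3×micro: 2 ⇒ (c0=-1, c1=2)
macro 8: S0 reads c1=2 → after 1×micro: -2; S1 reads c0=-1 → after 3×micro: 1 ⇒ (c0=-2, c1=1)
macro 9: S0 reads c1=1 → after 1×micro: -1; S1 reads c0=-2 → after 3×micro: 2 ⇒ (c0=-1, c1=2)
macro 10: S0 reads c1=2 → after 1×micro: -2; S1 reads c0=-1 → after 3×micro: 1 ⇒ (c0=-2, c1=1)

S1 state at macro-step 8 = 1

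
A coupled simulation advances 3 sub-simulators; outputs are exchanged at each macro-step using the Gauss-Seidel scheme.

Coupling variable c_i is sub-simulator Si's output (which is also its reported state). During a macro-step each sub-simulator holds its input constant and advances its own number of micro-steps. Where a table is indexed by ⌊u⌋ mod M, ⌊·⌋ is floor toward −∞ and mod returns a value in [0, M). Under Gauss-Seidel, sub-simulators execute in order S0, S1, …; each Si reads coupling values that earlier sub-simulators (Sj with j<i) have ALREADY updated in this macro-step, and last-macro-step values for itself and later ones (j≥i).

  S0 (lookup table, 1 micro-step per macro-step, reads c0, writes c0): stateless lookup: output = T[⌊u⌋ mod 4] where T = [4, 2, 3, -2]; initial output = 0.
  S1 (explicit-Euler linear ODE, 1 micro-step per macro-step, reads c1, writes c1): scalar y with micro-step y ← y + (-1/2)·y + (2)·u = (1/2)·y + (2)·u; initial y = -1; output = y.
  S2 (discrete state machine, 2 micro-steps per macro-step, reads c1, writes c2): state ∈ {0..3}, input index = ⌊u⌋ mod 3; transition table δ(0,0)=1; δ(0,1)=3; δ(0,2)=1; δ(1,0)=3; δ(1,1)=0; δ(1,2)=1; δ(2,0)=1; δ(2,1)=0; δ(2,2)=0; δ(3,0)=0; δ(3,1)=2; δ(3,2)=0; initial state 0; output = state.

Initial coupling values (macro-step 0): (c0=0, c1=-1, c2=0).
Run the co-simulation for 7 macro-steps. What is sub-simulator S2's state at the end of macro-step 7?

S2 state at macro-step 7 = 2

macro 1: S0 reads c0=0 → after 1×micro: 4; S1 reads c1=-1 → after 1×micro: -5/2; S2 reads c1=-5/2 → after 2×micro: 3 ⇒ (c0=4, c1=-5/2, c2=3)
macro 2: S0 reads c0=4 → after 1×micro: 4; S1 reads c1=-5/2 → after 1×micro: -25/4; S2 reads c1=-25/4 → after 2×micro: 1 ⇒ (c0=4, c1=-25/4, c2=1)
macro 3: S0 reads c0=4 → after 1×micro: 4; S1 reads c1=-25/4 → after 1×micro: -125/8; S2 reads c1=-125/8 → after 2×micro: 1 ⇒ (c0=4, c1=-125/8, c2=1)
macro 4: S0 reads c0=4 → after 1×micro: 4; S1 reads c1=-125/8 → after 1×micro: -625/16; S2 reads c1=-625/16 → after 2×micro: 1 ⇒ (c0=4, c1=-625/16, c2=1)
macro 5: S0 reads c0=4 → after 1×micro: 4; S1 reads c1=-625/16 → after 1×micro: -3125/32; S2 reads c1=-3125/32 → after 2×micro: 3 ⇒ (c0=4, c1=-3125/32, c2=3)
macro 6: S0 reads c0=4 → after 1×micro: 4; S1 reads c1=-3125/32 → after 1×micro: -15625/64; S2 reads c1=-15625/64 → after 2×micro: 0 ⇒ (c0=4, c1=-15625/64, c2=0)
macro 7: S0 reads c0=4 → after 1×micro: 4; S1 reads c1=-15625/64 → after 1×micro: -78125/128; S2 reads c1=-78125/128 → after 2×micro: 2 ⇒ (c0=4, c1=-78125/128, c2=2)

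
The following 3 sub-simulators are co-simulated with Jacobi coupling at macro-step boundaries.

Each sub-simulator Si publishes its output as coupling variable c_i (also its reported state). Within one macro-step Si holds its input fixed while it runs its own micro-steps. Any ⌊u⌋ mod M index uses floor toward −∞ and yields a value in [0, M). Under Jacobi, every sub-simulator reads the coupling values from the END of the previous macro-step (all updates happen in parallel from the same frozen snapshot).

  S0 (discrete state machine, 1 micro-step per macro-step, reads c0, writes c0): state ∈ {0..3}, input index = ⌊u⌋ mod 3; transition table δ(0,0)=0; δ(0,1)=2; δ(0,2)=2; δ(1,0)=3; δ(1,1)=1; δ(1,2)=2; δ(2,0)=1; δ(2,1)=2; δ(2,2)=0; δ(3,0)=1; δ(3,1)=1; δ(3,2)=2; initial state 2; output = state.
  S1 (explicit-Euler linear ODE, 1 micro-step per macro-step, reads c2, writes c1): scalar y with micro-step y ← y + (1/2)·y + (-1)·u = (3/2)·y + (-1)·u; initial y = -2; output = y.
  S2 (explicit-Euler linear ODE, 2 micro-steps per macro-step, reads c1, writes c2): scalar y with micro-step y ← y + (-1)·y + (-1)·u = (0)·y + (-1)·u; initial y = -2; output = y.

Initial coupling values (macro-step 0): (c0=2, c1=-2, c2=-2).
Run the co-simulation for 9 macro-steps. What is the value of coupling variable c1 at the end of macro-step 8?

c1 at macro-step 8 = -26215/128

macro 1: S0 reads c0=2 → after 1×micro: 0; S1 reads c2=-2 → after 1×micro: -1; S2 reads c1=-2 → after 2×micro: 2 ⇒ (c0=0, c1=-1, c2=2)
macro 2: S0 reads c0=0 → after 1×micro: 0; S1 reads c2=2 → after 1×micro: -7/2; S2 reads c1=-1 → after 2×micro: 1 ⇒ (c0=0, c1=-7/2, c2=1)
macro 3: S0 reads c0=0 → after 1×micro: 0; S1 reads c2=1 → after 1×micro: -25/4; S2 reads c1=-7/2 → after 2×micro: 7/2 ⇒ (c0=0, c1=-25/4, c2=7/2)
macro 4: S0 reads c0=0 → after 1×micro: 0; S1 reads c2=7/2 → after 1×micro: -103/8; S2 reads c1=-25/4 → after 2×micro: 25/4 ⇒ (c0=0, c1=-103/8, c2=25/4)
macro 5: S0 reads c0=0 → after 1×micro: 0; S1 reads c2=25/4 → after 1×micro: -409/16; S2 reads c1=-103/8 → after 2×micro: 103/8 ⇒ (c0=0, c1=-409/16, c2=103/8)
macro 6: S0 reads c0=0 → after 1×micro: 0; S1 reads c2=103/8 → after 1×micro: -1639/32; S2 reads c1=-409/16 → after 2×micro: 409/16 ⇒ (c0=0, c1=-1639/32, c2=409/16)
macro 7: S0 reads c0=0 → after 1×micro: 0; S1 reads c2=409/16 → after 1×micro: -6553/64; S2 reads c1=-1639/32 → after 2×micro: 1639/32 ⇒ (c0=0, c1=-6553/64, c2=1639/32)
macro 8: S0 reads c0=0 → after 1×micro: 0; S1 reads c2=1639/32 → after 1×micro: -26215/128; S2 reads c1=-6553/64 → after 2×micro: 6553/64 ⇒ (c0=0, c1=-26215/128, c2=6553/64)
macro 9: S0 reads c0=0 → after 1×micro: 0; S1 reads c2=6553/64 → after 1×micro: -104857/256; S2 reads c1=-26215/128 → after 2×micro: 26215/128 ⇒ (c0=0, c1=-104857/256, c2=26215/128)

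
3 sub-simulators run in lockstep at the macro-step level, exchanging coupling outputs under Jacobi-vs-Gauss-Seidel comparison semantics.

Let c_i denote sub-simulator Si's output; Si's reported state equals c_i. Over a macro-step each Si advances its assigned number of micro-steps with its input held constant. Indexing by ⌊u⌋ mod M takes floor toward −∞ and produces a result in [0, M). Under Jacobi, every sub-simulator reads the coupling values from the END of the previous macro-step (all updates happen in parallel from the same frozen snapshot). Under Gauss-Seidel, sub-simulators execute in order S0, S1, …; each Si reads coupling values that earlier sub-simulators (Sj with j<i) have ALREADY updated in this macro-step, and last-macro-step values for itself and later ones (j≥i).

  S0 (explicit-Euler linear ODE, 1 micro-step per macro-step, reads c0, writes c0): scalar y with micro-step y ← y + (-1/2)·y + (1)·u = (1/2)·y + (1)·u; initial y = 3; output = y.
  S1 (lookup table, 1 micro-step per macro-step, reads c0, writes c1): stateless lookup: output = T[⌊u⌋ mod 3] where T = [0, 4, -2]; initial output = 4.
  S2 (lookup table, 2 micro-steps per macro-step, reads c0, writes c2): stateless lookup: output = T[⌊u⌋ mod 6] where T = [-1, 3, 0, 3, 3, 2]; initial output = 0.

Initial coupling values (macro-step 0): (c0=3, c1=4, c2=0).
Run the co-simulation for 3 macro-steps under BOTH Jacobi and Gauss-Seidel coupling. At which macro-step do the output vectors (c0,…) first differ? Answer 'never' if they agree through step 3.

[Jacobi] macro 1: S0 reads c0=3 → after 1×micro: 9/2; S1 reads c0=3 → after 1×micro: 0; S2 reads c0=3 → after 2×micro: 3 ⇒ (c0=9/2, c1=0, c2=3)
[Jacobi] macro 2: S0 reads c0=9/2 → after 1×micro: 27/4; S1 reads c0=9/2 → after 1×micro: 4; S2 reads c0=9/2 → after 2×micro: 3 ⇒ (c0=27/4, c1=4, c2=3)
[Jacobi] macro 3: S0 reads c0=27/4 → after 1×micro: 81/8; S1 reads c0=27/4 → after 1×micro: 0; S2 reads c0=27/4 → after 2×micro: -1 ⇒ (c0=81/8, c1=0, c2=-1)
[Gauss-Seidel] macro 1: S0 reads c0=3 → after 1×micro: 9/2; S1 reads c0=9/2 → after 1×micro: 4; S2 reads c0=9/2 → after 2×micro: 3 ⇒ (c0=9/2, c1=4, c2=3)
[Gauss-Seidel] macro 2: S0 reads c0=9/2 → after 1×micro: 27/4; S1 reads c0=27/4 → after 1×micro: 0; S2 reads c0=27/4 → after 2×micro: -1 ⇒ (c0=27/4, c1=0, c2=-1)
[Gauss-Seidel] macro 3: S0 reads c0=27/4 → after 1×micro: 81/8; S1 reads c0=81/8 → after 1×micro: 4; S2 reads c0=81/8 → after 2×micro: 3 ⇒ (c0=81/8, c1=4, c2=3)

first divergence at macro-step: 1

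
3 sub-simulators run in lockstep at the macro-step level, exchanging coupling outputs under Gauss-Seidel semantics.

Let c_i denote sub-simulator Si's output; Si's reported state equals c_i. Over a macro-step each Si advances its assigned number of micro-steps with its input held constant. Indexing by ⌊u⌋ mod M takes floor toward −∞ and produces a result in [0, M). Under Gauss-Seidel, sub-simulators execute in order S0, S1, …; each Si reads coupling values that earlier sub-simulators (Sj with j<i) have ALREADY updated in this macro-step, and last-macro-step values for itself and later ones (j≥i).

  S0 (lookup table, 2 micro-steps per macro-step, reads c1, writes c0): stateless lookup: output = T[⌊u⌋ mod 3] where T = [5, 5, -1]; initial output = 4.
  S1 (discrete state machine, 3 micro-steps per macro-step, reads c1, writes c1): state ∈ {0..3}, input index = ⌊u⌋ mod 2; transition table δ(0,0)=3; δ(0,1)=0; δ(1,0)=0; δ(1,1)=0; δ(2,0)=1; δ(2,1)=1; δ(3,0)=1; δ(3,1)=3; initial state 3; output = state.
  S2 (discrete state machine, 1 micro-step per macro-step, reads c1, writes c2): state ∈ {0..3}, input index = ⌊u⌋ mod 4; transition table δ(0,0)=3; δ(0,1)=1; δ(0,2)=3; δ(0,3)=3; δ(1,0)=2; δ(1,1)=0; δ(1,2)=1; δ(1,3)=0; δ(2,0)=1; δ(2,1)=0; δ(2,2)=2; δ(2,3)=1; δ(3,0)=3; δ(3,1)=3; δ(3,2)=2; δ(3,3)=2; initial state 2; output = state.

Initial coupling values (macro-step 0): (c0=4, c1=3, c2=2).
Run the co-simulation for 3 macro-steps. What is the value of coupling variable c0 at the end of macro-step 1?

c0 at macro-step 1 = 5

macro 1: S0 reads c1=3 → after 2×micro: 5; S1 reads c1=3 → after 3×micro: 3; S2 reads c1=3 → after 1×micro: 1 ⇒ (c0=5, c1=3, c2=1)
macro 2: S0 reads c1=3 → after 2×micro: 5; S1 reads c1=3 → after 3×micro: 3; S2 reads c1=3 → after 1×micro: 0 ⇒ (c0=5, c1=3, c2=0)
macro 3: S0 reads c1=3 → after 2×micro: 5; S1 reads c1=3 → after 3×micro: 3; S2 reads c1=3 → after 1×micro: 3 ⇒ (c0=5, c1=3, c2=3)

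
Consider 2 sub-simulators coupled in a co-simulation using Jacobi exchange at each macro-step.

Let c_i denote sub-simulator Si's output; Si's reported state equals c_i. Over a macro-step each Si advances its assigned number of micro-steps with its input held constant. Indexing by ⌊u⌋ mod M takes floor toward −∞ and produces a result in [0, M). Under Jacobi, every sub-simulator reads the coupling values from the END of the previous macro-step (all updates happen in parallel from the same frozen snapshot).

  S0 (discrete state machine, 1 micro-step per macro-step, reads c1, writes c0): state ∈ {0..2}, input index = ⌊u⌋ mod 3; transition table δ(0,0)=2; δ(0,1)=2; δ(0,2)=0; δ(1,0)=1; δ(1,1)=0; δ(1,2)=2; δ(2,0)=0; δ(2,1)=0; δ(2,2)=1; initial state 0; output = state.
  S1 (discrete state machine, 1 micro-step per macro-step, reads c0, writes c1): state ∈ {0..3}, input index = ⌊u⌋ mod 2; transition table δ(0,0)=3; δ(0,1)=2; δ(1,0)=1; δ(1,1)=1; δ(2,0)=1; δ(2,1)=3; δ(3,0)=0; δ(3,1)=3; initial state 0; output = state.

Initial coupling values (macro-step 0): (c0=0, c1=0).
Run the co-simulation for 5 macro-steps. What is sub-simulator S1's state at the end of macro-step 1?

S1 state at macro-step 1 = 3

macro 1: S0 reads c1=0 → after 1×micro: 2; S1 reads c0=0 → after 1×micro: 3 ⇒ (c0=2, c1=3)
macro 2: S0 reads c1=3 → after 1×micro: 0; S1 reads c0=2 → after 1×micro: 0 ⇒ (c0=0, c1=0)
macro 3: S0 reads c1=0 → after 1×micro: 2; S1 reads c0=0 → after 1×micro: 3 ⇒ (c0=2, c1=3)
macro 4: S0 reads c1=3 → after 1×micro: 0; S1 reads c0=2 → after 1×micro: 0 ⇒ (c0=0, c1=0)
macro 5: S0 reads c1=0 → after 1×micro: 2; S1 reads c0=0 → after 1×micro: 3 ⇒ (c0=2, c1=3)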